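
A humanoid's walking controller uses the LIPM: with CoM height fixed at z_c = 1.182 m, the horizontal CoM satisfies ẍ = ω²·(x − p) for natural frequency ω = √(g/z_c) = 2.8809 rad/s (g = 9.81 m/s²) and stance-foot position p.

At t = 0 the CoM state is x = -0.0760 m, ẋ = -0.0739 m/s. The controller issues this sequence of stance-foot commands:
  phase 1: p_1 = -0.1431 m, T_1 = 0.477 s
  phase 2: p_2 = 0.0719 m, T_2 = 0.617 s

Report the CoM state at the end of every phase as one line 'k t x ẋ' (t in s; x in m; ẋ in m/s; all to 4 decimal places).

phase 1: p=-0.1431, T=0.477, ωT=1.374189, cosh=2.102458, sinh=1.849413; start (x,ẋ)=(-0.076000, -0.073900) → end (x,ẋ)=(-0.049466, 0.202135)
phase 2: p=0.0719, T=0.617, ωT=1.777515, cosh=3.042099, sinh=2.873042; start (x,ẋ)=(-0.049466, 0.202135) → end (x,ẋ)=(-0.095722, -0.389621)

1 0.4770 -0.0495 0.2021
2 1.0940 -0.0957 -0.3896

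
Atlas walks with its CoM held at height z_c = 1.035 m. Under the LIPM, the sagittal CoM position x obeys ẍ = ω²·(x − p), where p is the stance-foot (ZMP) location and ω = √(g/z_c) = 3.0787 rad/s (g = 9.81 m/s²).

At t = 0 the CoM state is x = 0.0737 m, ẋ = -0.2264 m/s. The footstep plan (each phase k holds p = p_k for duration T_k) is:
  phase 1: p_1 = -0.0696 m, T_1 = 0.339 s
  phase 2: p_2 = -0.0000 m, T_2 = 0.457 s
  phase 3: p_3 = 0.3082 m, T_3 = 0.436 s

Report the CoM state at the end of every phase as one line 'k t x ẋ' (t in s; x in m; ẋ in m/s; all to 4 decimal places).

1 0.3390 0.0676 0.1874
2 0.7960 0.2632 0.8052
3 1.2320 0.6826 1.3992

phase 1: p=-0.0696, T=0.339, ωT=1.043679, cosh=1.595901, sinh=1.243745; start (x,ẋ)=(0.073700, -0.226400) → end (x,ẋ)=(0.067631, 0.187400)
phase 2: p=-0.0000, T=0.457, ωT=1.406966, cosh=2.164216, sinh=1.919331; start (x,ẋ)=(0.067631, 0.187400) → end (x,ẋ)=(0.263197, 0.805208)
phase 3: p=0.3082, T=0.436, ωT=1.342313, cosh=2.044564, sinh=1.783324; start (x,ẋ)=(0.263197, 0.805208) → end (x,ẋ)=(0.682602, 1.399219)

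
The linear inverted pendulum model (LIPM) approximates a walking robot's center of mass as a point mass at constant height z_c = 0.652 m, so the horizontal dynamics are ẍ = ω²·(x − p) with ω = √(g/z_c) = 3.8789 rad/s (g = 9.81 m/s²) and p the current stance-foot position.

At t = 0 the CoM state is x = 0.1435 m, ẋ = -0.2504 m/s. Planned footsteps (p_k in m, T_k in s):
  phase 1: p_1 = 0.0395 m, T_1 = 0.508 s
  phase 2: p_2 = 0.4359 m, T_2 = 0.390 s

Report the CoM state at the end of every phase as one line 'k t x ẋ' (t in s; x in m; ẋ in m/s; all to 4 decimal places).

1 0.5080 0.1927 0.5033
2 0.8980 0.1374 -0.8391

phase 1: p=0.0395, T=0.508, ωT=1.970481, cosh=3.656759, sinh=3.517369; start (x,ẋ)=(0.143500, -0.250400) → end (x,ẋ)=(0.192741, 0.503274)
phase 2: p=0.4359, T=0.390, ωT=1.512771, cosh=2.379795, sinh=2.159497; start (x,ẋ)=(0.192741, 0.503274) → end (x,ẋ)=(0.137419, -0.839123)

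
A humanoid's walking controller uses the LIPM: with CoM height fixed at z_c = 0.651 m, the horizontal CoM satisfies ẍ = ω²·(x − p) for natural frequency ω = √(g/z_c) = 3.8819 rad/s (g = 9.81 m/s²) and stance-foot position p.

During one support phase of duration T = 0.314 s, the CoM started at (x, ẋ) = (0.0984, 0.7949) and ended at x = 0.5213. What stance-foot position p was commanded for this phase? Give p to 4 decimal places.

ωT = 3.8819·0.314 = 1.218917; cosh(ωT) = 1.839535, sinh(ωT) = 1.543985
x(T) = p + (x₀−p)·cosh(ωT) + (ẋ₀/ω)·sinh(ωT) ⇒ p·(1 − cosh) = x(T) − x₀·cosh − (ẋ₀/ω)·sinh
numerator   = 0.5213 − (0.0984)·1.839535 − (0.7949/3.8819)·1.543985 = 0.024127
denominator = 1 − 1.839535 = -0.839535
p = 0.024127 / -0.839535 = -0.0287

p = -0.0287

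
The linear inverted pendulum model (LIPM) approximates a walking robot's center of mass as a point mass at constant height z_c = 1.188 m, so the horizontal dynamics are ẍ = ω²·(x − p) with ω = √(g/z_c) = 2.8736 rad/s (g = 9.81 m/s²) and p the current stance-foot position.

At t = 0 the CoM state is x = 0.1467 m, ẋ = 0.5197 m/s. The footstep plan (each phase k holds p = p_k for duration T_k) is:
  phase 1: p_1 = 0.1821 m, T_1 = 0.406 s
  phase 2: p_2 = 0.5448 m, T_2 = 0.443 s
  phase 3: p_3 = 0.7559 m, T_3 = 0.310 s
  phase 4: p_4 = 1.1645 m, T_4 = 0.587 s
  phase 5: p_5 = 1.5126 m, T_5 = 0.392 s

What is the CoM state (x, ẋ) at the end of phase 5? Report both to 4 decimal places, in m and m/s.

x = 0.7832, ẋ = -1.6778

phase 1: p=0.1821, T=0.406, ωT=1.166682, cosh=1.761359, sinh=1.449960; start (x,ẋ)=(0.146700, 0.519700) → end (x,ẋ)=(0.381978, 0.767880)
phase 2: p=0.5448, T=0.443, ωT=1.273005, cosh=1.925779, sinh=1.645790; start (x,ẋ)=(0.381978, 0.767880) → end (x,ẋ)=(0.671027, 0.708726)
phase 3: p=0.7559, T=0.310, ωT=0.890816, cosh=1.423719, sinh=1.013398; start (x,ẋ)=(0.671027, 0.708726) → end (x,ẋ)=(0.885002, 0.761868)
phase 4: p=1.1645, T=0.587, ωT=1.686803, cosh=2.793647, sinh=2.608537; start (x,ẋ)=(0.885002, 0.761868) → end (x,ẋ)=(1.075275, 0.033307)
phase 5: p=1.5126, T=0.392, ωT=1.126451, cosh=1.704436, sinh=1.380254; start (x,ẋ)=(1.075275, 0.033307) → end (x,ẋ)=(0.783206, -1.677792)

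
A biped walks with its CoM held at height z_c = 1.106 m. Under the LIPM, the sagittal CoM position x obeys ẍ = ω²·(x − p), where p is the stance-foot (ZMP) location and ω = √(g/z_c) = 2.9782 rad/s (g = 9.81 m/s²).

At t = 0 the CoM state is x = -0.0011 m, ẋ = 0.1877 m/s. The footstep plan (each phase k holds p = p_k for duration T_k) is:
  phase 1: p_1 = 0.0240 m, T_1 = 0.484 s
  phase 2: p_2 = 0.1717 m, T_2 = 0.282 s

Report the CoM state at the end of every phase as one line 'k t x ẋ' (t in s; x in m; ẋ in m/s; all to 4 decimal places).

1 0.4840 0.0937 0.2697
2 0.7660 0.1499 0.1518

phase 1: p=0.0240, T=0.484, ωT=1.441449, cosh=2.231700, sinh=1.995115; start (x,ẋ)=(-0.001100, 0.187700) → end (x,ẋ)=(0.093726, 0.269750)
phase 2: p=0.1717, T=0.282, ωT=0.839852, cosh=1.373900, sinh=0.942125; start (x,ẋ)=(0.093726, 0.269750) → end (x,ẋ)=(0.149904, 0.151826)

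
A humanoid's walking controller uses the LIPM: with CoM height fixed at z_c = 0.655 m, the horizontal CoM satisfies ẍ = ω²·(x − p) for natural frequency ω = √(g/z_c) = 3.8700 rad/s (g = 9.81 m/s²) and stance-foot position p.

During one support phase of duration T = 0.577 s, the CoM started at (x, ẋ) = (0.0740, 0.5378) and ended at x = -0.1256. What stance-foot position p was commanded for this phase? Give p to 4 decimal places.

ωT = 3.8700·0.577 = 2.232990; cosh(ωT) = 4.717461, sinh(ωT) = 4.610253
x(T) = p + (x₀−p)·cosh(ωT) + (ẋ₀/ω)·sinh(ωT) ⇒ p·(1 − cosh) = x(T) − x₀·cosh − (ẋ₀/ω)·sinh
numerator   = -0.1256 − (0.0740)·4.717461 − (0.5378/3.8700)·4.610253 = -1.115362
denominator = 1 − 4.717461 = -3.717461
p = -1.115362 / -3.717461 = 0.3000

p = 0.3000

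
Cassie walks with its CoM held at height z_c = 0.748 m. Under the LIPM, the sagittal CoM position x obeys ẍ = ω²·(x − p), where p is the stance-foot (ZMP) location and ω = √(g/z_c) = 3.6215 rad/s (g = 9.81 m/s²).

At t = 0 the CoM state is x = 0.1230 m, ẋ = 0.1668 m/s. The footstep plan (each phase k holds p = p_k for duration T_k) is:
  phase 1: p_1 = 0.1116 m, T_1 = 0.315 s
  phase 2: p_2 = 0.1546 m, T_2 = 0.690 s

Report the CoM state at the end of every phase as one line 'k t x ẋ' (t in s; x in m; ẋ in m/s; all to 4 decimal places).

1 0.3150 0.1960 0.3456
2 1.0050 0.9847 3.0222

phase 1: p=0.1116, T=0.315, ωT=1.140772, cosh=1.724378, sinh=1.404806; start (x,ẋ)=(0.123000, 0.166800) → end (x,ẋ)=(0.195961, 0.345624)
phase 2: p=0.1546, T=0.690, ωT=2.498835, cosh=6.125245, sinh=6.043064; start (x,ẋ)=(0.195961, 0.345624) → end (x,ẋ)=(0.984675, 3.022212)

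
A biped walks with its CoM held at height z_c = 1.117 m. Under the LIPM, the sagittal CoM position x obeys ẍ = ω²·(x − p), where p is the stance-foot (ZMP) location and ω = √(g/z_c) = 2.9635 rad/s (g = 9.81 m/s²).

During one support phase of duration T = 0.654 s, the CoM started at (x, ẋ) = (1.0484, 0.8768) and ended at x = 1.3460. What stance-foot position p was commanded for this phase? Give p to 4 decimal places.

p = 1.3268

ωT = 2.9635·0.654 = 1.938129; cosh(ωT) = 3.544858, sinh(ωT) = 3.400885
x(T) = p + (x₀−p)·cosh(ωT) + (ẋ₀/ω)·sinh(ωT) ⇒ p·(1 − cosh) = x(T) − x₀·cosh − (ẋ₀/ω)·sinh
numerator   = 1.3460 − (1.0484)·3.544858 − (0.8768/2.9635)·3.400885 = -3.376637
denominator = 1 − 3.544858 = -2.544858
p = -3.376637 / -2.544858 = 1.3268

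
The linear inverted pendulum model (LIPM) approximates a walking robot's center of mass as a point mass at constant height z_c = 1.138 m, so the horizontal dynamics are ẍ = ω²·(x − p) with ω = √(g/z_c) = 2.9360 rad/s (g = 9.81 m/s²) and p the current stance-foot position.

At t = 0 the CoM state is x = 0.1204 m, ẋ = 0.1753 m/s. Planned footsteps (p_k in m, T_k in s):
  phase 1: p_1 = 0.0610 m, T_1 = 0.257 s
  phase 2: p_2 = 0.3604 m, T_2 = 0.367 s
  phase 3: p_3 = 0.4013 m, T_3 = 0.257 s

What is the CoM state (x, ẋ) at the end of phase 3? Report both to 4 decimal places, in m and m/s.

x = 0.1802, ẋ = -0.4518

phase 1: p=0.0610, T=0.257, ωT=0.754552, cosh=1.298440, sinh=0.828219; start (x,ẋ)=(0.120400, 0.175300) → end (x,ẋ)=(0.187578, 0.372057)
phase 2: p=0.3604, T=0.367, ωT=1.077512, cosh=1.638902, sinh=1.298460; start (x,ẋ)=(0.187578, 0.372057) → end (x,ẋ)=(0.241705, -0.049082)
phase 3: p=0.4013, T=0.257, ωT=0.754552, cosh=1.298440, sinh=0.828219; start (x,ẋ)=(0.241705, -0.049082) → end (x,ẋ)=(0.180230, -0.451809)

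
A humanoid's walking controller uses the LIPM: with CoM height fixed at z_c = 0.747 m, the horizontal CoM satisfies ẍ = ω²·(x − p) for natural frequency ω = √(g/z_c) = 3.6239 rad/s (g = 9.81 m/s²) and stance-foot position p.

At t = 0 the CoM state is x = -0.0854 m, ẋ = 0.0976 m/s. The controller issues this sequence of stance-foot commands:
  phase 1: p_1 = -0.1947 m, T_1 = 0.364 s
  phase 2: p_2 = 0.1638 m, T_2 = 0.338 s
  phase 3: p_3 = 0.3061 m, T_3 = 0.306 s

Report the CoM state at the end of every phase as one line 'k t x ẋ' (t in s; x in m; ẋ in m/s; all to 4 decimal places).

phase 1: p=-0.1947, T=0.364, ωT=1.319100, cosh=2.003714, sinh=1.736338; start (x,ẋ)=(-0.085400, 0.097600) → end (x,ẋ)=(0.071070, 0.883313)
phase 2: p=0.1638, T=0.338, ωT=1.224878, cosh=1.848772, sinh=1.554979; start (x,ẋ)=(0.071070, 0.883313) → end (x,ẋ)=(0.371383, 1.110500)
phase 3: p=0.3061, T=0.306, ωT=1.108913, cosh=1.680490, sinh=1.350573; start (x,ẋ)=(0.371383, 1.110500) → end (x,ẋ)=(0.829674, 2.185702)

1 0.3640 0.0711 0.8833
2 0.7020 0.3714 1.1105
3 1.0080 0.8297 2.1857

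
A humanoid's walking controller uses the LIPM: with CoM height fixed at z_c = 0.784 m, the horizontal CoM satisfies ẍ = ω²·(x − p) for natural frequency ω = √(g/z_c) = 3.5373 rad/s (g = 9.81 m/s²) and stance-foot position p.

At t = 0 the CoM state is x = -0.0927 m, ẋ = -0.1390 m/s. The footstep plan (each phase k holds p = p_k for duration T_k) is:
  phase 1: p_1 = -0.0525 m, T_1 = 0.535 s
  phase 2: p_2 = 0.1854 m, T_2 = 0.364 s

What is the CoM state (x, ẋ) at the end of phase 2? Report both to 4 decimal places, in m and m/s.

phase 1: p=-0.0525, T=0.535, ωT=1.892456, cosh=3.393172, sinh=3.242471; start (x,ẋ)=(-0.092700, -0.139000) → end (x,ẋ)=(-0.316320, -0.932728)
phase 2: p=0.1854, T=0.364, ωT=1.287577, cosh=1.949967, sinh=1.674029; start (x,ẋ)=(-0.316320, -0.932728) → end (x,ẋ)=(-1.234352, -4.789746)

x = -1.2344, ẋ = -4.7897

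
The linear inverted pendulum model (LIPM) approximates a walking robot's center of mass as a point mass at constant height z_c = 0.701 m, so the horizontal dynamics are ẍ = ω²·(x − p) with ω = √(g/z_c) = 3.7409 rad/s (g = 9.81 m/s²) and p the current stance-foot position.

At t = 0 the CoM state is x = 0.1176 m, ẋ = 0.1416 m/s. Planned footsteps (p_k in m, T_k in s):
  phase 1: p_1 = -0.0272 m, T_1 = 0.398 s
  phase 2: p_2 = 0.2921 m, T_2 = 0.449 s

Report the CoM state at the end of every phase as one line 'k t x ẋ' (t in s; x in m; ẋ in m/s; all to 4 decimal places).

phase 1: p=-0.0272, T=0.398, ωT=1.488878, cosh=2.328873, sinh=2.103248; start (x,ẋ)=(0.117600, 0.141600) → end (x,ẋ)=(0.389633, 1.469060)
phase 2: p=0.2921, T=0.449, ωT=1.679664, cosh=2.775095, sinh=2.588659; start (x,ẋ)=(0.389633, 1.469060) → end (x,ẋ)=(1.579335, 5.021281)

1 0.3980 0.3896 1.4691
2 0.8470 1.5793 5.0213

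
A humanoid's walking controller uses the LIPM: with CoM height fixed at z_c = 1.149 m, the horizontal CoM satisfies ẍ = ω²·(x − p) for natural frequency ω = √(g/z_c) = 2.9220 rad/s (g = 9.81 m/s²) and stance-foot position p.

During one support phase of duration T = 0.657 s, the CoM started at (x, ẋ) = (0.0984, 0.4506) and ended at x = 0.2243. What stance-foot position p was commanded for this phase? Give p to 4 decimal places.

p = 0.2549

ωT = 2.9220·0.657 = 1.919754; cosh(ωT) = 3.482962, sinh(ωT) = 3.336319
x(T) = p + (x₀−p)·cosh(ωT) + (ẋ₀/ω)·sinh(ωT) ⇒ p·(1 − cosh) = x(T) − x₀·cosh − (ẋ₀/ω)·sinh
numerator   = 0.2243 − (0.0984)·3.482962 − (0.4506/2.9220)·3.336319 = -0.632915
denominator = 1 − 3.482962 = -2.482962
p = -0.632915 / -2.482962 = 0.2549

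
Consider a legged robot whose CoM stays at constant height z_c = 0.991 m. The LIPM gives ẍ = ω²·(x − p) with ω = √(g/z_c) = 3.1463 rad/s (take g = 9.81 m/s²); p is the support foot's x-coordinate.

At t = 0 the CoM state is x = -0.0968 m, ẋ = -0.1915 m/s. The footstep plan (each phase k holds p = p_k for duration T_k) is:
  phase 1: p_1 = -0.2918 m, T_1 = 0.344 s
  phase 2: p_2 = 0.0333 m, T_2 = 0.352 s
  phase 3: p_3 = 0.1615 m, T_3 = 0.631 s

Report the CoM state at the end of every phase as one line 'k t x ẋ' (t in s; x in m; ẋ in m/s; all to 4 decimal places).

phase 1: p=-0.2918, T=0.344, ωT=1.082327, cosh=1.645173, sinh=1.306367; start (x,ẋ)=(-0.096800, -0.191500) → end (x,ẋ)=(-0.050503, 0.486443)
phase 2: p=0.0333, T=0.352, ωT=1.107498, cosh=1.678580, sinh=1.348195; start (x,ẋ)=(-0.050503, 0.486443) → end (x,ẋ)=(0.101071, 0.461053)
phase 3: p=0.1615, T=0.631, ωT=1.985315, cosh=3.709340, sinh=3.572003; start (x,ẋ)=(0.101071, 0.461053) → end (x,ẋ)=(0.460783, 1.031065)

1 0.3440 -0.0505 0.4864
2 0.6960 0.1011 0.4611
3 1.3270 0.4608 1.0311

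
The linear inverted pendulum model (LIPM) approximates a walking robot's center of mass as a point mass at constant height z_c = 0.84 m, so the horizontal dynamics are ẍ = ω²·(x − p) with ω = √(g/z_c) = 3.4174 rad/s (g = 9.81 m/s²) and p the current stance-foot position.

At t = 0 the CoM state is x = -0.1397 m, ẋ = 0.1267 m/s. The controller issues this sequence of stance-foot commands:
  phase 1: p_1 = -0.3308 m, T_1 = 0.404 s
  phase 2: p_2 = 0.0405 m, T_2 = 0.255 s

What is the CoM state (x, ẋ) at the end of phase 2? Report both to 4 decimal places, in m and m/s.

phase 1: p=-0.3308, T=0.404, ωT=1.380630, cosh=2.114413, sinh=1.862992; start (x,ẋ)=(-0.139700, 0.126700) → end (x,ẋ)=(0.142335, 1.484551)
phase 2: p=0.0405, T=0.255, ωT=0.871437, cosh=1.404347, sinh=0.985997; start (x,ẋ)=(0.142335, 1.484551) → end (x,ẋ)=(0.611838, 2.427961)

x = 0.6118, ẋ = 2.4280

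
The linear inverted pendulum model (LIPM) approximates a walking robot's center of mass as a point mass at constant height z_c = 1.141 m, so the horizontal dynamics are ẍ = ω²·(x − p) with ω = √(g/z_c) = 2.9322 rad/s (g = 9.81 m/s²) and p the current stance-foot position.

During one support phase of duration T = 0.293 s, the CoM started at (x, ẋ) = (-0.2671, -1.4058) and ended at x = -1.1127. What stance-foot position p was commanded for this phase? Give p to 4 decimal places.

ωT = 2.9322·0.293 = 0.859135; cosh(ωT) = 1.392322, sinh(ωT) = 0.968794
x(T) = p + (x₀−p)·cosh(ωT) + (ẋ₀/ω)·sinh(ωT) ⇒ p·(1 − cosh) = x(T) − x₀·cosh − (ẋ₀/ω)·sinh
numerator   = -1.1127 − (-0.2671)·1.392322 − (-1.4058/2.9322)·0.968794 = -0.276337
denominator = 1 − 1.392322 = -0.392322
p = -0.276337 / -0.392322 = 0.7044

p = 0.7044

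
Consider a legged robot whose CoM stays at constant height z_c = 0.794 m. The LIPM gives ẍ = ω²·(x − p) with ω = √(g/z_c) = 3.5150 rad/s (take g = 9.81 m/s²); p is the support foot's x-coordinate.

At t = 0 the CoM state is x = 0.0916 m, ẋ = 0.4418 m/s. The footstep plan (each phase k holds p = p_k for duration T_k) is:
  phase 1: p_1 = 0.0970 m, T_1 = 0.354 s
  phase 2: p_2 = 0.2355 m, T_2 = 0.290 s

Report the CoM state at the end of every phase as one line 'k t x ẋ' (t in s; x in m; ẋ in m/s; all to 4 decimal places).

1 0.3540 0.2868 0.8001
2 0.6440 0.5903 1.4706

phase 1: p=0.0970, T=0.354, ωT=1.244310, cosh=1.879339, sinh=1.591200; start (x,ẋ)=(0.091600, 0.441800) → end (x,ẋ)=(0.286849, 0.800090)
phase 2: p=0.2355, T=0.290, ωT=1.019350, cosh=1.566111, sinh=1.205282; start (x,ẋ)=(0.286849, 0.800090) → end (x,ẋ)=(0.590267, 1.470574)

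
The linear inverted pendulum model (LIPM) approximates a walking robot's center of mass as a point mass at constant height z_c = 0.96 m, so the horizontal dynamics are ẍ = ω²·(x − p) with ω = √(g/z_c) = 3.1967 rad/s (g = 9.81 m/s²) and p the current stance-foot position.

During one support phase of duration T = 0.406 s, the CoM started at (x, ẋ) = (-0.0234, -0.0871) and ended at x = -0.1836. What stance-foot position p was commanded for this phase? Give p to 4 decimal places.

ωT = 3.1967·0.406 = 1.297860; cosh(ωT) = 1.967285, sinh(ωT) = 1.694169
x(T) = p + (x₀−p)·cosh(ωT) + (ẋ₀/ω)·sinh(ωT) ⇒ p·(1 − cosh) = x(T) − x₀·cosh − (ẋ₀/ω)·sinh
numerator   = -0.1836 − (-0.0234)·1.967285 − (-0.0871/3.1967)·1.694169 = -0.091405
denominator = 1 − 1.967285 = -0.967285
p = -0.091405 / -0.967285 = 0.0945

p = 0.0945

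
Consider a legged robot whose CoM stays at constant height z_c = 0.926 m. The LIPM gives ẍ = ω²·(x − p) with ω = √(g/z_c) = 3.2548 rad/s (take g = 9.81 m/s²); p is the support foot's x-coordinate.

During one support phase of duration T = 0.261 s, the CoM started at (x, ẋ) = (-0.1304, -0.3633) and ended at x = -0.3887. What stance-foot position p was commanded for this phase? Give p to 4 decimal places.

p = 0.2655

ωT = 3.2548·0.261 = 0.849503; cosh(ωT) = 1.383056, sinh(ωT) = 0.955428
x(T) = p + (x₀−p)·cosh(ωT) + (ẋ₀/ω)·sinh(ωT) ⇒ p·(1 − cosh) = x(T) − x₀·cosh − (ẋ₀/ω)·sinh
numerator   = -0.3887 − (-0.1304)·1.383056 − (-0.3633/3.2548)·0.955428 = -0.101705
denominator = 1 − 1.383056 = -0.383056
p = -0.101705 / -0.383056 = 0.2655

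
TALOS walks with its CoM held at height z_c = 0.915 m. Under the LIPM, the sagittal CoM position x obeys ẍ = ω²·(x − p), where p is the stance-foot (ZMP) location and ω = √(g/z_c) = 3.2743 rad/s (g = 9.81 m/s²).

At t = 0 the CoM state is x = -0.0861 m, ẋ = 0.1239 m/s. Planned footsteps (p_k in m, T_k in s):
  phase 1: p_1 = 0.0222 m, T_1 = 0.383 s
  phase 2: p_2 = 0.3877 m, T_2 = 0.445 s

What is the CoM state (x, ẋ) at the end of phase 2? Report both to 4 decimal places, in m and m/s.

phase 1: p=0.0222, T=0.383, ωT=1.254057, cosh=1.894938, sinh=1.609593; start (x,ẋ)=(-0.086100, 0.123900) → end (x,ẋ)=(-0.122115, -0.335990)
phase 2: p=0.3877, T=0.445, ωT=1.457064, cosh=2.263126, sinh=2.030207; start (x,ẋ)=(-0.122115, -0.335990) → end (x,ẋ)=(-0.974403, -4.149383)

x = -0.9744, ẋ = -4.1494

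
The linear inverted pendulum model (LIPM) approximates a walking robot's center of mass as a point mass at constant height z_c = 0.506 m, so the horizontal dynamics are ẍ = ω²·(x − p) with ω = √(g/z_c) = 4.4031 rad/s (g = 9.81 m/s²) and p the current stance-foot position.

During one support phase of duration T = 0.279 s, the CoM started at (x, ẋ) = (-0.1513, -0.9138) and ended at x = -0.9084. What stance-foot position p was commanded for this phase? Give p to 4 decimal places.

p = 0.3555

ωT = 4.4031·0.279 = 1.228465; cosh(ωT) = 1.854362, sinh(ωT) = 1.561620
x(T) = p + (x₀−p)·cosh(ωT) + (ẋ₀/ω)·sinh(ωT) ⇒ p·(1 − cosh) = x(T) − x₀·cosh − (ẋ₀/ω)·sinh
numerator   = -0.9084 − (-0.1513)·1.854362 − (-0.9138/4.4031)·1.561620 = -0.303743
denominator = 1 − 1.854362 = -0.854362
p = -0.303743 / -0.854362 = 0.3555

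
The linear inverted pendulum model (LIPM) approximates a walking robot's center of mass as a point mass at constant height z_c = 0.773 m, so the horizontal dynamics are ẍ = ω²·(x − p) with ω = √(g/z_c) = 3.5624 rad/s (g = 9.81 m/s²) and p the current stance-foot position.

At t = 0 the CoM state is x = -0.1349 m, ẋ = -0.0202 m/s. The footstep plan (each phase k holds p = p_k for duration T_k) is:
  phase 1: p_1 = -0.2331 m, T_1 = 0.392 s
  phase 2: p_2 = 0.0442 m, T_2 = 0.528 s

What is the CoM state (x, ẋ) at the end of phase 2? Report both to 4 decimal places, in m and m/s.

x = 0.3419, ẋ = 1.1970

phase 1: p=-0.2331, T=0.392, ωT=1.396461, cosh=2.144172, sinh=1.896701; start (x,ẋ)=(-0.134900, -0.020200) → end (x,ẋ)=(-0.033297, 0.620206)
phase 2: p=0.0442, T=0.528, ωT=1.880947, cosh=3.356080, sinh=3.203635; start (x,ẋ)=(-0.033297, 0.620206) → end (x,ẋ)=(0.341859, 1.197015)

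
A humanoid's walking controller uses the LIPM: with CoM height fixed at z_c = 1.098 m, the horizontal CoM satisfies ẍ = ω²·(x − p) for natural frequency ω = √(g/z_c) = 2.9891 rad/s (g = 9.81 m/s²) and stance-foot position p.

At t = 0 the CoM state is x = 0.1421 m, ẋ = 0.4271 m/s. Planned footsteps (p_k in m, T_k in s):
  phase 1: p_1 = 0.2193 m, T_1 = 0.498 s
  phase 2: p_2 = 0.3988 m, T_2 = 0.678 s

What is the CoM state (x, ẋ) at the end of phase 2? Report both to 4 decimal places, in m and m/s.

phase 1: p=0.2193, T=0.498, ωT=1.488572, cosh=2.328229, sinh=2.102534; start (x,ẋ)=(0.142100, 0.427100) → end (x,ẋ)=(0.339983, 0.509209)
phase 2: p=0.3988, T=0.678, ωT=2.026610, cosh=3.860049, sinh=3.728268; start (x,ẋ)=(0.339983, 0.509209) → end (x,ẋ)=(0.806894, 1.310105)

x = 0.8069, ẋ = 1.3101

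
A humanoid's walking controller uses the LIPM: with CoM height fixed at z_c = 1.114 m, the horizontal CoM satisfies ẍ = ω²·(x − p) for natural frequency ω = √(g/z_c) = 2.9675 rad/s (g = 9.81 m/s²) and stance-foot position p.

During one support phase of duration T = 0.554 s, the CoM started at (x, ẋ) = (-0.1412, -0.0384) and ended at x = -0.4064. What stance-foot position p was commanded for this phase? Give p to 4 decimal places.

ωT = 2.9675·0.554 = 1.643995; cosh(ωT) = 2.684506, sinh(ωT) = 2.491299
x(T) = p + (x₀−p)·cosh(ωT) + (ẋ₀/ω)·sinh(ωT) ⇒ p·(1 − cosh) = x(T) − x₀·cosh − (ẋ₀/ω)·sinh
numerator   = -0.4064 − (-0.1412)·2.684506 − (-0.0384/2.9675)·2.491299 = 0.004890
denominator = 1 − 2.684506 = -1.684506
p = 0.004890 / -1.684506 = -0.0029

p = -0.0029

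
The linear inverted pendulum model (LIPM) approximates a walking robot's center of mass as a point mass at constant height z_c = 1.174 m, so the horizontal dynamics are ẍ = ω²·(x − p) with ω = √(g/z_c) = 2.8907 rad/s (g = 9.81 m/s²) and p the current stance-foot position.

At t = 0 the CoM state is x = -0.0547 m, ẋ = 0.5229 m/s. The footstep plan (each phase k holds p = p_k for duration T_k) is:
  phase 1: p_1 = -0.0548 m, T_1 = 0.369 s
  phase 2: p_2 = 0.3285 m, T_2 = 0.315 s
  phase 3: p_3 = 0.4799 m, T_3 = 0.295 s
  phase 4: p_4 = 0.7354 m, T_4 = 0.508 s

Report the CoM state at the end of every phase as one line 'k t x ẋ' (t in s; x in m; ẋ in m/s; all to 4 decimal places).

1 0.3690 0.1770 0.8500
2 0.6840 0.4161 0.7714
3 0.9790 0.6476 0.8923
4 1.4870 1.1694 1.5186

phase 1: p=-0.0548, T=0.369, ωT=1.066668, cosh=1.624918, sinh=1.280765; start (x,ẋ)=(-0.054700, 0.522900) → end (x,ẋ)=(0.177041, 0.850040)
phase 2: p=0.3285, T=0.315, ωT=0.910570, cosh=1.444017, sinh=1.041723; start (x,ẋ)=(0.177041, 0.850040) → end (x,ẋ)=(0.416119, 0.771381)
phase 3: p=0.4799, T=0.295, ωT=0.852756, cosh=1.386172, sinh=0.959933; start (x,ẋ)=(0.416119, 0.771381) → end (x,ẋ)=(0.647646, 0.892283)
phase 4: p=0.7354, T=0.508, ωT=1.468476, cosh=2.286443, sinh=2.056167; start (x,ẋ)=(0.647646, 0.892283) → end (x,ẋ)=(1.169441, 1.518567)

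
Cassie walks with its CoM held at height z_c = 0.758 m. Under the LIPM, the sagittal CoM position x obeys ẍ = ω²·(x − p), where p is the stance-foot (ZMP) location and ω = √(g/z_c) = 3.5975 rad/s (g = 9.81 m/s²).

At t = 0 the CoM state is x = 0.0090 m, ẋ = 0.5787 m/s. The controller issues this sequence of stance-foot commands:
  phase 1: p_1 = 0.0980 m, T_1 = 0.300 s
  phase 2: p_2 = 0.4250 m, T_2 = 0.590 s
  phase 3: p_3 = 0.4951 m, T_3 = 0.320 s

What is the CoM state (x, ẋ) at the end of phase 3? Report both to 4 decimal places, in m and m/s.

x = -1.1604, ẋ = -5.8198

phase 1: p=0.0980, T=0.300, ωT=1.079250, cosh=1.641161, sinh=1.301311; start (x,ẋ)=(0.009000, 0.578700) → end (x,ẋ)=(0.161268, 0.533089)
phase 2: p=0.4250, T=0.590, ωT=2.122525, cosh=4.235965, sinh=4.116236; start (x,ẋ)=(0.161268, 0.533089) → end (x,ẋ)=(-0.082203, -1.647241)
phase 3: p=0.4951, T=0.320, ωT=1.151200, cosh=1.739121, sinh=1.422864; start (x,ẋ)=(-0.082203, -1.647241) → end (x,ẋ)=(-1.160408, -5.819823)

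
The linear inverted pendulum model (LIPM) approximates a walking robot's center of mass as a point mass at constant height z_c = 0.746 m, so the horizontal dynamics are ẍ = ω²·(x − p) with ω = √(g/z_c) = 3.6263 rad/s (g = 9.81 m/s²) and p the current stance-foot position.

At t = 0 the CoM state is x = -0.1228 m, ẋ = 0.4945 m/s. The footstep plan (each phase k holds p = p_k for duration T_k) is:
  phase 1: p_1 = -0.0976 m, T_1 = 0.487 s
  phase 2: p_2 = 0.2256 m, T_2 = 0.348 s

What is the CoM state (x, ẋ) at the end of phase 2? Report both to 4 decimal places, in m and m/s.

phase 1: p=-0.0976, T=0.487, ωT=1.766008, cosh=3.009239, sinh=2.838225; start (x,ẋ)=(-0.122800, 0.494500) → end (x,ẋ)=(0.213601, 1.228704)
phase 2: p=0.2256, T=0.348, ωT=1.261952, cosh=1.907706, sinh=1.624605; start (x,ẋ)=(0.213601, 1.228704) → end (x,ẋ)=(0.753177, 2.273319)

x = 0.7532, ẋ = 2.2733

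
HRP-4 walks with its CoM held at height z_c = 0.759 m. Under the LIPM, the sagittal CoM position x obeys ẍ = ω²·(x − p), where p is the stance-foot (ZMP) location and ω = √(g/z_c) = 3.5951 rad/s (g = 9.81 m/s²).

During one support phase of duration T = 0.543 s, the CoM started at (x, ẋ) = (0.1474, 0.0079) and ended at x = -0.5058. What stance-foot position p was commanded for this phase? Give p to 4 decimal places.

p = 0.4022

ωT = 3.5951·0.543 = 1.952139; cosh(ωT) = 3.592855, sinh(ωT) = 3.450885
x(T) = p + (x₀−p)·cosh(ωT) + (ẋ₀/ω)·sinh(ωT) ⇒ p·(1 − cosh) = x(T) − x₀·cosh − (ẋ₀/ω)·sinh
numerator   = -0.5058 − (0.1474)·3.592855 − (0.0079/3.5951)·3.450885 = -1.042970
denominator = 1 − 3.592855 = -2.592855
p = -1.042970 / -2.592855 = 0.4022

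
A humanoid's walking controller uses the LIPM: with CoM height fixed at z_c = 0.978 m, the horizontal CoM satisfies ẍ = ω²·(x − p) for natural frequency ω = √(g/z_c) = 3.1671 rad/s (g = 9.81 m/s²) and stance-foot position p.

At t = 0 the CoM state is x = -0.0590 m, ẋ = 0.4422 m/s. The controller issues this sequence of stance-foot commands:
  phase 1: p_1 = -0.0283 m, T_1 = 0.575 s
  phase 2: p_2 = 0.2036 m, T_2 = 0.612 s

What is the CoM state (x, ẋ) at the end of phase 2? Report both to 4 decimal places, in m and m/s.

x = 1.7170, ẋ = 4.9113

phase 1: p=-0.0283, T=0.575, ωT=1.821082, cosh=3.170197, sinh=3.008346; start (x,ẋ)=(-0.059000, 0.442200) → end (x,ẋ)=(0.294409, 1.109360)
phase 2: p=0.2036, T=0.612, ωT=1.938265, cosh=3.545321, sinh=3.401368; start (x,ẋ)=(0.294409, 1.109360) → end (x,ẋ)=(1.716966, 4.911277)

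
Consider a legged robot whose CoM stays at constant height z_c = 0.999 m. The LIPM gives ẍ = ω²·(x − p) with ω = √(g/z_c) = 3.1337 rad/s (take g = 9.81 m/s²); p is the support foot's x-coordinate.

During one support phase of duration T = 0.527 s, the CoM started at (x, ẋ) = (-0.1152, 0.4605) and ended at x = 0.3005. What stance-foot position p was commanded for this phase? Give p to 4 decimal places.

ωT = 3.1337·0.527 = 1.651460; cosh(ωT) = 2.703178, sinh(ωT) = 2.511409
x(T) = p + (x₀−p)·cosh(ωT) + (ẋ₀/ω)·sinh(ωT) ⇒ p·(1 − cosh) = x(T) − x₀·cosh − (ẋ₀/ω)·sinh
numerator   = 0.3005 − (-0.1152)·2.703178 − (0.4605/3.1337)·2.511409 = 0.242852
denominator = 1 − 2.703178 = -1.703178
p = 0.242852 / -1.703178 = -0.1426

p = -0.1426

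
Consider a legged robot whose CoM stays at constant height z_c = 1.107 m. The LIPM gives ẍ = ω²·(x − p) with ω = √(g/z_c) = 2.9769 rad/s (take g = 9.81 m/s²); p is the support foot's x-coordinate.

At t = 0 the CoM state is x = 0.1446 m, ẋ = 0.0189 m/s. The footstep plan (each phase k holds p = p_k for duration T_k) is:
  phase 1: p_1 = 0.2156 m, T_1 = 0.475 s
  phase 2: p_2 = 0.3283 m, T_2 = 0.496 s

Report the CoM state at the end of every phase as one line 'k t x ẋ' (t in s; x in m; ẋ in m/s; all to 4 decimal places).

1 0.4750 0.0733 -0.3677
2 0.9710 -0.5154 -2.4221

phase 1: p=0.2156, T=0.475, ωT=1.414027, cosh=2.177824, sinh=1.934662; start (x,ẋ)=(0.144600, 0.018900) → end (x,ẋ)=(0.073257, -0.367749)
phase 2: p=0.3283, T=0.496, ωT=1.476542, cosh=2.303104, sinh=2.074678; start (x,ẋ)=(0.073257, -0.367749) → end (x,ẋ)=(-0.515383, -2.422135)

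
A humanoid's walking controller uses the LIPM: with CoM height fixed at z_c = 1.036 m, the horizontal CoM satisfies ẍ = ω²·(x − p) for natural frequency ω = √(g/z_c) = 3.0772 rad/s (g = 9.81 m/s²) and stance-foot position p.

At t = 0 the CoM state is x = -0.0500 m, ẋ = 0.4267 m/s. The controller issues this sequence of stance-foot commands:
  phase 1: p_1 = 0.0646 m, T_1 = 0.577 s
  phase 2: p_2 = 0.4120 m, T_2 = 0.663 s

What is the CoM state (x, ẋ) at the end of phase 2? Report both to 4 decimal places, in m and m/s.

x = -0.4031, ẋ = -2.3520

phase 1: p=0.0646, T=0.577, ωT=1.775544, cosh=3.036443, sinh=2.867051; start (x,ẋ)=(-0.050000, 0.426700) → end (x,ẋ)=(0.114183, 0.284593)
phase 2: p=0.4120, T=0.663, ωT=2.040184, cosh=3.911013, sinh=3.781008; start (x,ẋ)=(0.114183, 0.284593) → end (x,ẋ)=(-0.403081, -2.352026)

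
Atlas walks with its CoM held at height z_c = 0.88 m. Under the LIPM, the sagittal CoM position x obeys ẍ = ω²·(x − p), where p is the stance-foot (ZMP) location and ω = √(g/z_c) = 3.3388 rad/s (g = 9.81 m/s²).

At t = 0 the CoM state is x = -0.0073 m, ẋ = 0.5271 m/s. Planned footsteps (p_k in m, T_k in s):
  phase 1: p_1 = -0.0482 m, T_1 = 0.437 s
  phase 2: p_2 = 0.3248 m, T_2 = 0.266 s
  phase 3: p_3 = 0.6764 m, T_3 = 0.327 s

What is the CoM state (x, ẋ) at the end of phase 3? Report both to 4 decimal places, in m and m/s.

x = 1.8116, ẋ = 4.3688

phase 1: p=-0.0482, T=0.437, ωT=1.459056, cosh=2.267175, sinh=2.034720; start (x,ẋ)=(-0.007300, 0.527100) → end (x,ẋ)=(0.365751, 1.472883)
phase 2: p=0.3248, T=0.266, ωT=0.888121, cosh=1.420993, sinh=1.009565; start (x,ẋ)=(0.365751, 1.472883) → end (x,ẋ)=(0.828352, 2.230991)
phase 3: p=0.6764, T=0.327, ωT=1.091788, cosh=1.657606, sinh=1.321990; start (x,ẋ)=(0.828352, 2.230991) → end (x,ẋ)=(1.811632, 4.368798)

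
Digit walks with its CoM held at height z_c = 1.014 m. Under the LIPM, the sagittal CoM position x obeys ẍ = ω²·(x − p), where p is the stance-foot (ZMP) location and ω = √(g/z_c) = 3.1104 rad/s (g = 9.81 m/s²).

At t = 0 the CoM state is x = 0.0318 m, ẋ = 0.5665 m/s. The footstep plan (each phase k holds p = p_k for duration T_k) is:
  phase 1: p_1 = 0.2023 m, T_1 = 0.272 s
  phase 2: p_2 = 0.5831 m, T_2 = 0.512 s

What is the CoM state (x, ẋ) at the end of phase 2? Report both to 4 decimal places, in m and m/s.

x = -0.3404, ẋ = -2.5359

phase 1: p=0.2023, T=0.272, ωT=0.846029, cosh=1.379745, sinh=0.950629; start (x,ẋ)=(0.031800, 0.566500) → end (x,ẋ)=(0.140192, 0.277485)
phase 2: p=0.5831, T=0.512, ωT=1.592525, cosh=2.559778, sinh=2.356367; start (x,ẋ)=(0.140192, 0.277485) → end (x,ẋ)=(-0.340429, -2.535878)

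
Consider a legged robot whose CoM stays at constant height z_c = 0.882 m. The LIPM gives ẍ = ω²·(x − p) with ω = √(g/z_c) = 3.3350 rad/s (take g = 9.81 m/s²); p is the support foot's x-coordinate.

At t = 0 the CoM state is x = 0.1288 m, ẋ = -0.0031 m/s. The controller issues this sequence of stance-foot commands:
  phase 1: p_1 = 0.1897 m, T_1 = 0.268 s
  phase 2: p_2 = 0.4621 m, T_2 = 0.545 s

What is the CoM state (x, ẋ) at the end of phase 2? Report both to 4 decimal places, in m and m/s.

x = -0.8658, ẋ = -4.2678

phase 1: p=0.1897, T=0.268, ωT=0.893780, cosh=1.426729, sinh=1.017623; start (x,ẋ)=(0.128800, -0.003100) → end (x,ẋ)=(0.101866, -0.211104)
phase 2: p=0.4621, T=0.545, ωT=1.817575, cosh=3.159664, sinh=2.997245; start (x,ẋ)=(0.101866, -0.211104) → end (x,ẋ)=(-0.865842, -4.267845)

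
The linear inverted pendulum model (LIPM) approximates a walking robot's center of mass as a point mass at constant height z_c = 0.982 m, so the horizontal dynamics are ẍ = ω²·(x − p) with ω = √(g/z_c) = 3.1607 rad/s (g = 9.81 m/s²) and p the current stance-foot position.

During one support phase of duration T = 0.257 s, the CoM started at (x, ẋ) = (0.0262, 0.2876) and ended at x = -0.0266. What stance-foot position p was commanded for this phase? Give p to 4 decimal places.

ωT = 3.1607·0.257 = 0.812300; cosh(ωT) = 1.348460, sinh(ωT) = 0.904624
x(T) = p + (x₀−p)·cosh(ωT) + (ẋ₀/ω)·sinh(ωT) ⇒ p·(1 − cosh) = x(T) − x₀·cosh − (ẋ₀/ω)·sinh
numerator   = -0.0266 − (0.0262)·1.348460 − (0.2876/3.1607)·0.904624 = -0.144244
denominator = 1 − 1.348460 = -0.348460
p = -0.144244 / -0.348460 = 0.4139

p = 0.4139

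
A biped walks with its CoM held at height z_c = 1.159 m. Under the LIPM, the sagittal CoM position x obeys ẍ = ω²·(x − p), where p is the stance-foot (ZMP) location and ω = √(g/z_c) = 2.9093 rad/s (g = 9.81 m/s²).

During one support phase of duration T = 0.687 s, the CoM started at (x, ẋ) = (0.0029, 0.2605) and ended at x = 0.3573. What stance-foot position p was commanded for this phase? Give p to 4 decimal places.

p = -0.0080

ωT = 2.9093·0.687 = 1.998689; cosh(ωT) = 3.757444, sinh(ωT) = 3.621932
x(T) = p + (x₀−p)·cosh(ωT) + (ẋ₀/ω)·sinh(ωT) ⇒ p·(1 − cosh) = x(T) − x₀·cosh − (ẋ₀/ω)·sinh
numerator   = 0.3573 − (0.0029)·3.757444 − (0.2605/2.9093)·3.621932 = 0.022094
denominator = 1 − 3.757444 = -2.757444
p = 0.022094 / -2.757444 = -0.0080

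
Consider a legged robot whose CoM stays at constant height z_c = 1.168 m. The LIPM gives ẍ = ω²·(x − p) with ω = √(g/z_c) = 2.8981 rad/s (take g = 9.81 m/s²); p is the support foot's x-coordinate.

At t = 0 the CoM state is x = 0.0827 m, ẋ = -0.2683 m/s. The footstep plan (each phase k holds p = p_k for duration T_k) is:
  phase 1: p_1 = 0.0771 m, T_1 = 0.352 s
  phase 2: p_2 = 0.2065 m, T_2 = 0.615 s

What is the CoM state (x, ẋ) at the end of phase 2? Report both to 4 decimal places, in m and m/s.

x = -0.9029, ẋ = -3.1693

phase 1: p=0.0771, T=0.352, ωT=1.020131, cosh=1.567053, sinh=1.206505; start (x,ẋ)=(0.082700, -0.268300) → end (x,ẋ)=(-0.025820, -0.400860)
phase 2: p=0.2065, T=0.615, ωT=1.782331, cosh=3.055972, sinh=2.887726; start (x,ẋ)=(-0.025820, -0.400860) → end (x,ẋ)=(-0.902889, -3.169285)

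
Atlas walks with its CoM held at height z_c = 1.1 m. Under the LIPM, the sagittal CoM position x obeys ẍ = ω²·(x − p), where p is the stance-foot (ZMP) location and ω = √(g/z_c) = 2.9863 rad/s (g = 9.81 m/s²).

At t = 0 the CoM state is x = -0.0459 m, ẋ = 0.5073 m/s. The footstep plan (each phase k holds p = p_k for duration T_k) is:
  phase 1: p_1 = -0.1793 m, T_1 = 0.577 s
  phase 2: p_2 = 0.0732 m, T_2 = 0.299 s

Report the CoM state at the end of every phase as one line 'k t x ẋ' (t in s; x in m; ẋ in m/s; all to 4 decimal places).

phase 1: p=-0.1793, T=0.577, ωT=1.723095, cosh=2.890176, sinh=2.711664; start (x,ẋ)=(-0.045900, 0.507300) → end (x,ẋ)=(0.666895, 2.546438)
phase 2: p=0.0732, T=0.299, ωT=0.892904, cosh=1.425838, sinh=1.016373; start (x,ẋ)=(0.666895, 2.546438) → end (x,ẋ)=(1.786382, 5.432790)

1 0.5770 0.6669 2.5464
2 0.8760 1.7864 5.4328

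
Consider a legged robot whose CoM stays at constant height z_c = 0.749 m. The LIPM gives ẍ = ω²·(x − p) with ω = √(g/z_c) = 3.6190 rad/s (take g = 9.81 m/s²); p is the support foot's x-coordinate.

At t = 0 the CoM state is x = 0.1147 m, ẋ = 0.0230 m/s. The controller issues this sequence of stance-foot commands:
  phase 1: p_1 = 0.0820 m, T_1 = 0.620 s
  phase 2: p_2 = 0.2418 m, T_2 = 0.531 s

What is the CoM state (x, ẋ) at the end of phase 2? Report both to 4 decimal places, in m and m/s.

x = 0.9424, ẋ = 2.6187

phase 1: p=0.0820, T=0.620, ωT=2.243780, cosh=4.767481, sinh=4.661424; start (x,ẋ)=(0.114700, 0.023000) → end (x,ẋ)=(0.267522, 0.661291)
phase 2: p=0.2418, T=0.531, ωT=1.921689, cosh=3.489424, sinh=3.343065; start (x,ẋ)=(0.267522, 0.661291) → end (x,ẋ)=(0.942424, 2.618719)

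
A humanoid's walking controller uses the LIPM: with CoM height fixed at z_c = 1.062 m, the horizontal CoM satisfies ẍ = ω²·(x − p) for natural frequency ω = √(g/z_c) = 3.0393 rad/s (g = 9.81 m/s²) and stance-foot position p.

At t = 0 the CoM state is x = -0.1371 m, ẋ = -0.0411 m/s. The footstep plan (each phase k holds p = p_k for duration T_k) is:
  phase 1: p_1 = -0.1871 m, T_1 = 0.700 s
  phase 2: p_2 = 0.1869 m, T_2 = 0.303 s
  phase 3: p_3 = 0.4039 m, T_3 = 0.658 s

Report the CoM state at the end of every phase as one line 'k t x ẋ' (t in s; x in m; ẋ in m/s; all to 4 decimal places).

1 0.7000 -0.0302 0.4538
2 1.0030 0.0288 -0.0371
3 1.6610 -1.0514 -4.2738

phase 1: p=-0.1871, T=0.700, ωT=2.127510, cosh=4.256537, sinh=4.137403; start (x,ẋ)=(-0.137100, -0.041100) → end (x,ẋ)=(-0.030223, 0.453797)
phase 2: p=0.1869, T=0.303, ωT=0.920908, cosh=1.454863, sinh=1.056706; start (x,ẋ)=(-0.030223, 0.453797) → end (x,ẋ)=(0.028793, -0.037109)
phase 3: p=0.4039, T=0.658, ωT=1.999859, cosh=3.761686, sinh=3.626331; start (x,ẋ)=(0.028793, -0.037109) → end (x,ẋ)=(-1.051413, -4.273842)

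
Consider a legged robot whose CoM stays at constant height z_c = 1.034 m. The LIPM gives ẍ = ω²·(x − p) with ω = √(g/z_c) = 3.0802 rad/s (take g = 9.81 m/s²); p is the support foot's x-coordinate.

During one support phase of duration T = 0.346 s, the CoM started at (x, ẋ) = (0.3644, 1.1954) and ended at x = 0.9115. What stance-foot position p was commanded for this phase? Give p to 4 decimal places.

p = 0.2832

ωT = 3.0802·0.346 = 1.065749; cosh(ωT) = 1.623741, sinh(ωT) = 1.279272
x(T) = p + (x₀−p)·cosh(ωT) + (ẋ₀/ω)·sinh(ωT) ⇒ p·(1 − cosh) = x(T) − x₀·cosh − (ẋ₀/ω)·sinh
numerator   = 0.9115 − (0.3644)·1.623741 − (1.1954/3.0802)·1.279272 = -0.176666
denominator = 1 − 1.623741 = -0.623741
p = -0.176666 / -0.623741 = 0.2832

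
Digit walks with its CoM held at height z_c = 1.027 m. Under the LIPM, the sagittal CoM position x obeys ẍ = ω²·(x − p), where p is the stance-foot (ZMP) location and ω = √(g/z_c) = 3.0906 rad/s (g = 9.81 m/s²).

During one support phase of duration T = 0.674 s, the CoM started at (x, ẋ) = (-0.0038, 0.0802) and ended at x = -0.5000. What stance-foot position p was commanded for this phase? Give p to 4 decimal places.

ωT = 3.0906·0.674 = 2.083064; cosh(ωT) = 4.076792, sinh(ωT) = 3.952244
x(T) = p + (x₀−p)·cosh(ωT) + (ẋ₀/ω)·sinh(ωT) ⇒ p·(1 − cosh) = x(T) − x₀·cosh − (ẋ₀/ω)·sinh
numerator   = -0.5000 − (-0.0038)·4.076792 − (0.0802/3.0906)·3.952244 = -0.587068
denominator = 1 − 4.076792 = -3.076792
p = -0.587068 / -3.076792 = 0.1908

p = 0.1908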